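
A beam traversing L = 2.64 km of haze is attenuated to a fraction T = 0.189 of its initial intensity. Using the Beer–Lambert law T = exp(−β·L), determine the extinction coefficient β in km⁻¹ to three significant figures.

0.631 km⁻¹

Beer–Lambert: T = exp(−βL) ⇒ β = −ln(T)/L = −ln(0.189)/2.64 = 1.6660/2.64 = 0.6311 km⁻¹.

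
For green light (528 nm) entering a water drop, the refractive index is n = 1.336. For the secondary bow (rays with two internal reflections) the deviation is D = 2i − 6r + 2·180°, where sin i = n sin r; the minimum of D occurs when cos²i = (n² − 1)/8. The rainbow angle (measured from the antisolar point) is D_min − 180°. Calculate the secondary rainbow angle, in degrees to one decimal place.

51.7°

cos²i = (1.78490 − 1)/8 = 0.09811; i = arccos(0.31323) = 71.746°.
sin r = sin 71.746°/1.336 = 0.71084; r = 45.303°.
D_min = 2·71.746° − 6·45.303° + 360° = 231.674°.
Rainbow angle = D_min − 180° = 51.674°.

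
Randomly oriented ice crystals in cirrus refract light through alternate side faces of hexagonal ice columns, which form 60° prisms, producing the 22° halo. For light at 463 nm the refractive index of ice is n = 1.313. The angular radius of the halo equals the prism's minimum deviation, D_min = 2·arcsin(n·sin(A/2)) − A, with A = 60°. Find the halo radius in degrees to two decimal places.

n·sin(A/2) = 1.313 × sin 30° = 1.313 × 0.5000 = 0.6565.
D_min = 2·arcsin(0.6565) − 60° = 2 × 41.033° − 60° = 22.067°.

22.07°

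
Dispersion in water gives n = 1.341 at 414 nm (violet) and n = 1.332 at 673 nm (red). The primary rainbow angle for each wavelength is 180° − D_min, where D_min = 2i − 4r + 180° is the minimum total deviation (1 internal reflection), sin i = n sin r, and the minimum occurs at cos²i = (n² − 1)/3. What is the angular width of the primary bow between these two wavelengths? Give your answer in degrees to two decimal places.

At 414 nm (n = 1.341): cos²i = 0.26609 → i = 58.946°, r = 39.705°, D_min = 139.071°, rainbow angle = 40.929°.
At 673 nm (n = 1.332): cos²i = 0.25807 → i = 59.469°, r = 40.290°, D_min = 137.776°, rainbow angle = 42.224°.
Angular width = |40.929° − 42.224°| = 1.295°.

1.29°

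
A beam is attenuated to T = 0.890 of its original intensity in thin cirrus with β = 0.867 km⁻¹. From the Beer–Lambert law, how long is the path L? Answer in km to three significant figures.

0.134 km

Beer–Lambert: T = exp(−βL) ⇒ L = −ln(T)/β = −ln(0.890)/0.867 = 0.1165/0.867 = 0.1344 km.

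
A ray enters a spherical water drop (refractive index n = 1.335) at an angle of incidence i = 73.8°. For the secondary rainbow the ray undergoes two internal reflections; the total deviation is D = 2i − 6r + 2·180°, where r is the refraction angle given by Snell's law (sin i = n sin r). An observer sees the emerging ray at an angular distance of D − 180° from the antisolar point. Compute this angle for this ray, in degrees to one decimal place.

51.6°

sin r = sin 73.8° / 1.335 = 0.9603/1.335 = 0.7193; r = 46.00°.
D = 2·73.8° − 6·46.00° + 2·180° = 147.60° − 275.99° + 360° = 231.61°.
Angle from antisolar point = D − 180° = 51.61°.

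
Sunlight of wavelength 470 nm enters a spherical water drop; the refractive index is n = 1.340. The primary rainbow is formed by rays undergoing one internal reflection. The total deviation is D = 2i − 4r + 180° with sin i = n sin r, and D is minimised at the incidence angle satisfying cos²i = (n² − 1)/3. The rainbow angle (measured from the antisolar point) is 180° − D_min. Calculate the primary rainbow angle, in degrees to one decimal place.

cos²i = (1.79560 − 1)/3 = 0.26520; i = arccos(0.51498) = 59.004°.
sin r = sin 59.004°/1.340 = 0.63971; r = 39.770°.
D_min = 2·59.004° − 4·39.770° + 180° = 138.929°.
Rainbow angle = 180° − D_min = 41.071°.

41.1°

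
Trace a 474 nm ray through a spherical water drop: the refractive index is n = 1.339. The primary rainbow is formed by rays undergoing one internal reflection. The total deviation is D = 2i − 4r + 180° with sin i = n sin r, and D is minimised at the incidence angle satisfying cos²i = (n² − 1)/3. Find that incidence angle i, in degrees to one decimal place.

cos²i = (1.339² − 1)/3 = (1.79292 − 1)/3 = 0.26431.
cos i = 0.51411, so i = 59.062°.

59.1°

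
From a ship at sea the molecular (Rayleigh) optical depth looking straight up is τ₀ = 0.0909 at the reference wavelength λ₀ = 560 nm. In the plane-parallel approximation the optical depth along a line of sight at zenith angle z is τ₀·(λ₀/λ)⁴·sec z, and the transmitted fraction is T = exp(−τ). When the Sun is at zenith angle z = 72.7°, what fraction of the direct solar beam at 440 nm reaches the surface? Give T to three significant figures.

sec 72.7° = 3.3628.
τ = 0.0909 × (560/440)⁴ × 3.3628 = 0.0909 × 2.6239 × 3.3628 = 0.8020.
T = exp(−0.8020) = 0.4484.

0.448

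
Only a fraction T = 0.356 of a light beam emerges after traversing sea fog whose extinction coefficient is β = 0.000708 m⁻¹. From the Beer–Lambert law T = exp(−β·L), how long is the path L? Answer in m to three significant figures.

Beer–Lambert: T = exp(−βL) ⇒ L = −ln(T)/β = −ln(0.356)/0.000708 = 1.0328/0.000708 = 1459 m.

1460 m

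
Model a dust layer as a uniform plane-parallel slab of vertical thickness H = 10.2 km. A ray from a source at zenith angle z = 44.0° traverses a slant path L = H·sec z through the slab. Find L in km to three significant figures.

14.2 km

sec z = 1/cos 44.0° = 1.3902.
L = 10.2 × 1.3902 = 14.180 km.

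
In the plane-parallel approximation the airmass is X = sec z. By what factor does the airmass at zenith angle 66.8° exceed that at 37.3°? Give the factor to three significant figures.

X(66.8°)/X(37.3°) = sec 66.8° / sec 37.3° = cos 37.3° / cos 66.8° = 0.7955/0.3939 = 2.0193.

2.02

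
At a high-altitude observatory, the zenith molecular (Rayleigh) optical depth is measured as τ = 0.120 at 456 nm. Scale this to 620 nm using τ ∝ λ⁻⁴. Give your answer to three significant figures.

0.0351

τ(620 nm) = τ(456 nm) × (456/620)⁴ = 0.120 × (0.7355)⁴ = 0.120 × 0.2926 = 0.0351.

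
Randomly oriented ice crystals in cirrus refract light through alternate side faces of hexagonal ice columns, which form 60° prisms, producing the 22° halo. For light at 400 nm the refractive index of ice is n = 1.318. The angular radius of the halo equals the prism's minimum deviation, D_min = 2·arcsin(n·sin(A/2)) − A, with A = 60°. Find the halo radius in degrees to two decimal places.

22.45°

n·sin(A/2) = 1.318 × sin 30° = 1.318 × 0.5000 = 0.6590.
D_min = 2·arcsin(0.6590) − 60° = 2 × 41.224° − 60° = 22.447°.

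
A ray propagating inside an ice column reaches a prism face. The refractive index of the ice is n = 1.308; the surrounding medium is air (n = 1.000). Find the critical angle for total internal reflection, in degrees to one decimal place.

49.9°

sin θ_c = n_air / n = 1.000 / 1.308 = 0.7645.
θ_c = arcsin(0.7645) = 49.86°.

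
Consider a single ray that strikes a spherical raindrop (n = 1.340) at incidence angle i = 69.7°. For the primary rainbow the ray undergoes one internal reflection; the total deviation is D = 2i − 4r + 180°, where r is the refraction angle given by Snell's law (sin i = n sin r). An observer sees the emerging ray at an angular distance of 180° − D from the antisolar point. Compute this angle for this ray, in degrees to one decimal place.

sin r = sin 69.7° / 1.340 = 0.9379/1.340 = 0.6999; r = 44.42°.
D = 2·69.7° − 4·44.42° + 180° = 139.40° − 177.68° + 180° = 141.72°.
Angle from antisolar point = 180° − D = 38.28°.

38.3°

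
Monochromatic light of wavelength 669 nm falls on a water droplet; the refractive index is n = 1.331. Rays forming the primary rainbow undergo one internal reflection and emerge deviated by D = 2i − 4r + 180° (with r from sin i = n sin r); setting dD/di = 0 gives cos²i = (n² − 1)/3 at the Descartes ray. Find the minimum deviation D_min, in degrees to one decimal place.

137.6°

cos²i = (1.77156 − 1)/3 = 0.25719; i = arccos(0.50714) = 59.527°.
sin r = sin 59.527°/1.331 = 0.64753; r = 40.356°.
D_min = 2·59.527° − 4·40.356° + 180° = 137.630°.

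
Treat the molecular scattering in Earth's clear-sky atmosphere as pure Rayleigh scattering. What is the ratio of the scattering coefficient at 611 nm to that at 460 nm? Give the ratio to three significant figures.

Rayleigh scattering ∝ λ⁻⁴, so the ratio of coefficients is the inverse fourth power of the wavelength ratio.
σ(611)/σ(460) = (460/611)⁴ = (0.7529)⁴ = 0.3213.

0.321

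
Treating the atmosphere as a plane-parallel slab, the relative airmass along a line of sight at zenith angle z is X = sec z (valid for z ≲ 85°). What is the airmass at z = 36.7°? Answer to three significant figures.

X = sec z = 1/cos 36.7° = 1/0.8018 = 1.2472.

1.25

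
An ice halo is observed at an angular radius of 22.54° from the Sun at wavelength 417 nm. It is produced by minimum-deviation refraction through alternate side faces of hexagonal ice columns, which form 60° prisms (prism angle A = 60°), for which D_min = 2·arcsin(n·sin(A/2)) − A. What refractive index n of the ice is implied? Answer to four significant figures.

1.319

Rearranging: n = sin((D_min + A)/2) / sin(A/2).
(D_min + A)/2 = (22.54° + 60°)/2 = 41.270°.
n = sin 41.270° / sin 30° = 0.6596 / 0.5000 = 1.3192.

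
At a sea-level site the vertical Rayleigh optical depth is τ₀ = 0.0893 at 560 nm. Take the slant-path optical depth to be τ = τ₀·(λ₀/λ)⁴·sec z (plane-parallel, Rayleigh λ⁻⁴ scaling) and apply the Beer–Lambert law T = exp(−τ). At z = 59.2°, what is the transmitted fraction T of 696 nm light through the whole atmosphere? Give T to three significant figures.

sec 59.2° = 1.9530.
τ = 0.0893 × (560/696)⁴ × 1.9530 = 0.0893 × 0.4191 × 1.9530 = 0.0731.
T = exp(−0.0731) = 0.9295.

0.930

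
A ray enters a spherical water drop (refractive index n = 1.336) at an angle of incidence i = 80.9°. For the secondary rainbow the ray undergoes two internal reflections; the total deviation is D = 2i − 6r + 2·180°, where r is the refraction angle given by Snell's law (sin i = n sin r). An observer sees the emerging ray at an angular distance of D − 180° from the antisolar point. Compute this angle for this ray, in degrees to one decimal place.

sin r = sin 80.9° / 1.336 = 0.9874/1.336 = 0.7391; r = 47.65°.
D = 2·80.9° − 6·47.65° + 2·180° = 161.80° − 285.92° + 360° = 235.88°.
Angle from antisolar point = D − 180° = 55.88°.

55.9°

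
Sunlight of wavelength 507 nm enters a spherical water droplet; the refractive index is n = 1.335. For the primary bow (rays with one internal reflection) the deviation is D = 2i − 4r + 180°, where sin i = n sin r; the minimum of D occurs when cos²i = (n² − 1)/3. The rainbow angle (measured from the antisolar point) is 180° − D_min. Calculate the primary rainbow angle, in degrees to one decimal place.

cos²i = (1.78222 − 1)/3 = 0.26074; i = arccos(0.51063) = 59.294°.
sin r = sin 59.294°/1.335 = 0.64405; r = 40.094°.
D_min = 2·59.294° − 4·40.094° + 180° = 138.212°.
Rainbow angle = 180° − D_min = 41.788°.

41.8°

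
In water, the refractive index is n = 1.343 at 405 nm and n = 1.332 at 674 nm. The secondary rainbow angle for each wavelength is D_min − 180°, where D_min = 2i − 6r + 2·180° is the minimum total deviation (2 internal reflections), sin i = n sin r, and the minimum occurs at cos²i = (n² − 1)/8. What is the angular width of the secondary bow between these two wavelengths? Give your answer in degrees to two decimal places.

At 405 nm (n = 1.343): cos²i = 0.10046 → i = 71.522°, r = 44.928°, D_min = 233.478°, rainbow angle = 53.478°.
At 674 nm (n = 1.332): cos²i = 0.09678 → i = 71.875°, r = 45.520°, D_min = 230.628°, rainbow angle = 50.628°.
Angular width = |53.478° − 50.628°| = 2.849°.

2.85°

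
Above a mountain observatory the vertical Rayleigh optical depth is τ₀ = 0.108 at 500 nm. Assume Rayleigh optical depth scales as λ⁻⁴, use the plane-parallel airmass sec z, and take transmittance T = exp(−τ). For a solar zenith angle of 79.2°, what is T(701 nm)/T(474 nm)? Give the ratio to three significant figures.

Airmass: sec 79.2° = 5.3367.
τ(701 nm) = 0.108 × (500/701)⁴ × 5.3367 = 0.108 × 0.2588 × 5.3367 = 0.1492.
τ(474 nm) = 0.108 × (500/474)⁴ × 5.3367 = 0.108 × 1.2381 × 5.3367 = 0.7136.
T(701)/T(474) = exp(τ_B − τ_A) = exp(0.5644) = 1.7585.

1.76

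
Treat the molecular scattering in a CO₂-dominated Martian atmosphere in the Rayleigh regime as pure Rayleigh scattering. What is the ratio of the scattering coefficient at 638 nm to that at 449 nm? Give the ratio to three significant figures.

0.245

Rayleigh scattering ∝ λ⁻⁴, so the ratio of coefficients is the inverse fourth power of the wavelength ratio.
σ(638)/σ(449) = (449/638)⁴ = (0.7038)⁴ = 0.2453.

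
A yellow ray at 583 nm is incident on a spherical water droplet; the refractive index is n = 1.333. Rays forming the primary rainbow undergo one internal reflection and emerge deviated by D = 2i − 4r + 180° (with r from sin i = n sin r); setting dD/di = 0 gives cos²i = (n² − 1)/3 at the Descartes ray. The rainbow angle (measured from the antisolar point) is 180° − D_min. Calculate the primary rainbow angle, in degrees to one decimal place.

42.1°

cos²i = (1.77689 − 1)/3 = 0.25896; i = arccos(0.50888) = 59.410°.
sin r = sin 59.410°/1.333 = 0.64579; r = 40.225°.
D_min = 2·59.410° − 4·40.225° + 180° = 137.922°.
Rainbow angle = 180° − D_min = 42.078°.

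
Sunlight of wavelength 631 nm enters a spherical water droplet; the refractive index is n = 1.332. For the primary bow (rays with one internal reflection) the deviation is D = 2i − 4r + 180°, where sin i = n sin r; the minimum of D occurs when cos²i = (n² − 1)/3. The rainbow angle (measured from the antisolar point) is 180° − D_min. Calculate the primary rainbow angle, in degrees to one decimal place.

cos²i = (1.77422 − 1)/3 = 0.25807; i = arccos(0.50801) = 59.469°.
sin r = sin 59.469°/1.332 = 0.64666; r = 40.290°.
D_min = 2·59.469° − 4·40.290° + 180° = 137.776°.
Rainbow angle = 180° − D_min = 42.224°.

42.2°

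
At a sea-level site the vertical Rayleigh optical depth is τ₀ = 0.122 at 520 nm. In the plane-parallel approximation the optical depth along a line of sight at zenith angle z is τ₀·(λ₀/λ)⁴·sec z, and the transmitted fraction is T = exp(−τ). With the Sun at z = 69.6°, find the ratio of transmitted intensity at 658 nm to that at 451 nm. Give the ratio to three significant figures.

Airmass: sec 69.6° = 2.8688.
τ(658 nm) = 0.122 × (520/658)⁴ × 2.8688 = 0.122 × 0.3900 × 2.8688 = 0.1365.
τ(451 nm) = 0.122 × (520/451)⁴ × 2.8688 = 0.122 × 1.7673 × 2.8688 = 0.6185.
T(658)/T(451) = exp(τ_B − τ_A) = exp(0.4820) = 1.6194.

1.62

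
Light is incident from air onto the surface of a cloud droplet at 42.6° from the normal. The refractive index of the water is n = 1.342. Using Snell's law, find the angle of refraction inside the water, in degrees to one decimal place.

30.3°

Snell: sin θ_r = sin θ_i / n = sin 42.6° / 1.342 = 0.6769 / 1.342 = 0.5044.
θ_r = arcsin(0.5044) = 30.29°.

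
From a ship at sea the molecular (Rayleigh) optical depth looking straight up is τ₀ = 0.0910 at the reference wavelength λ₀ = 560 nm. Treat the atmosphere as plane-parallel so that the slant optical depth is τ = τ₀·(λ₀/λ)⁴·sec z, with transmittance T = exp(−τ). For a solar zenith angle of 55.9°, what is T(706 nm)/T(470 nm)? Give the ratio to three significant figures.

1.30

Airmass: sec 55.9° = 1.7837.
τ(706 nm) = 0.0910 × (560/706)⁴ × 1.7837 = 0.0910 × 0.3959 × 1.7837 = 0.0643.
τ(470 nm) = 0.0910 × (560/470)⁴ × 1.7837 = 0.0910 × 2.0154 × 1.7837 = 0.3271.
T(706)/T(470) = exp(τ_B − τ_A) = exp(0.2629) = 1.3007.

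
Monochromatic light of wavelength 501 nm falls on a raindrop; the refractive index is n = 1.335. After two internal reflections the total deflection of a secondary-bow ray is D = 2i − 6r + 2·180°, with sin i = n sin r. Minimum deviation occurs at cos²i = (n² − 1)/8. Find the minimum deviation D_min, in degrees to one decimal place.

cos²i = (1.78222 − 1)/8 = 0.09778; i = arccos(0.31269) = 71.778°.
sin r = sin 71.778°/1.335 = 0.71150; r = 45.357°.
D_min = 2·71.778° − 6·45.357° + 360° = 231.414°.

231.4°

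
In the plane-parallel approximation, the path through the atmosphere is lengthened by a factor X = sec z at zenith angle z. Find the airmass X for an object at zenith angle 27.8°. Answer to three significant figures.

X = sec z = 1/cos 27.8° = 1/0.8846 = 1.1305.

1.13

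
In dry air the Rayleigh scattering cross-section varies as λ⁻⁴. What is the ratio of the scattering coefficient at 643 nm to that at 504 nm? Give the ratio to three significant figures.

Rayleigh scattering ∝ λ⁻⁴, so the ratio of coefficients is the inverse fourth power of the wavelength ratio.
σ(643)/σ(504) = (504/643)⁴ = (0.7838)⁴ = 0.3775.

0.377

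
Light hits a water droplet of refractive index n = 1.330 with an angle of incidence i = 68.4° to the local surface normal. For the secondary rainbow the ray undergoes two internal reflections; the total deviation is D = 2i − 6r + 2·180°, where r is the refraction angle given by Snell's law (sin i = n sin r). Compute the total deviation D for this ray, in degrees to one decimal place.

sin r = sin 68.4° / 1.330 = 0.9298/1.330 = 0.6991; r = 44.35°.
D = 2·68.4° − 6·44.35° + 2·180° = 136.80° − 266.12° + 360° = 230.68°.

230.7°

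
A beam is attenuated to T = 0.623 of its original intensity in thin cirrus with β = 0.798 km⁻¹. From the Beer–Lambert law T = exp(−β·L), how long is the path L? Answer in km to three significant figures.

0.593 km

Beer–Lambert: T = exp(−βL) ⇒ L = −ln(T)/β = −ln(0.623)/0.798 = 0.4732/0.798 = 0.593 km.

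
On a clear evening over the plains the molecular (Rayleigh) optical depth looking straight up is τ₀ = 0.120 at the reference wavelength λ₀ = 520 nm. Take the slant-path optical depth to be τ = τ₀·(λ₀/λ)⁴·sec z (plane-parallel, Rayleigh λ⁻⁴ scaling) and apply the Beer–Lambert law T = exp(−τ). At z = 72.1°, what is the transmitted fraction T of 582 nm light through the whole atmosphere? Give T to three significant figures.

0.780

sec 72.1° = 3.2535.
τ = 0.120 × (520/582)⁴ × 3.2535 = 0.120 × 0.6373 × 3.2535 = 0.2488.
T = exp(−0.2488) = 0.7797.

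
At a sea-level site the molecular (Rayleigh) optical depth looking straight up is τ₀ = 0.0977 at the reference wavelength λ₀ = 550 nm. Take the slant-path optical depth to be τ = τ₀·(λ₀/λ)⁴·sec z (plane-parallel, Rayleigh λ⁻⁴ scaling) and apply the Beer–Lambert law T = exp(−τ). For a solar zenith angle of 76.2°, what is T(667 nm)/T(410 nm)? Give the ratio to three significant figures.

Airmass: sec 76.2° = 4.1923.
τ(667 nm) = 0.0977 × (550/667)⁴ × 4.1923 = 0.0977 × 0.4623 × 4.1923 = 0.1894.
τ(410 nm) = 0.0977 × (550/410)⁴ × 4.1923 = 0.0977 × 3.2383 × 4.1923 = 1.3264.
T(667)/T(410) = exp(τ_B − τ_A) = exp(1.1370) = 3.1174.

3.12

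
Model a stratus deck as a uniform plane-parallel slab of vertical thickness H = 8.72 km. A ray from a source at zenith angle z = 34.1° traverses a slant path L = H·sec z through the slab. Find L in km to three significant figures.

sec z = 1/cos 34.1° = 1.2076.
L = 8.72 × 1.2076 = 10.531 km.

10.5 km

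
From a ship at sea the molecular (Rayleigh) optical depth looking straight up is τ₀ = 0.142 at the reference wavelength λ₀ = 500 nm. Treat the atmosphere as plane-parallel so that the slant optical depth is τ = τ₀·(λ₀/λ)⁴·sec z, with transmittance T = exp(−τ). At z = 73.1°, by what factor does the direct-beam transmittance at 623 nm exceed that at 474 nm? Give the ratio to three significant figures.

1.50

Airmass: sec 73.1° = 3.4399.
τ(623 nm) = 0.142 × (500/623)⁴ × 3.4399 = 0.142 × 0.4149 × 3.4399 = 0.2027.
τ(474 nm) = 0.142 × (500/474)⁴ × 3.4399 = 0.142 × 1.2381 × 3.4399 = 0.6048.
T(623)/T(474) = exp(τ_B − τ_A) = exp(0.4021) = 1.4950.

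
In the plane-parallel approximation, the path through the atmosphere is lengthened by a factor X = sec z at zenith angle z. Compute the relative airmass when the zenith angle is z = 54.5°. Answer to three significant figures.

1.72

X = sec z = 1/cos 54.5° = 1/0.5807 = 1.7221.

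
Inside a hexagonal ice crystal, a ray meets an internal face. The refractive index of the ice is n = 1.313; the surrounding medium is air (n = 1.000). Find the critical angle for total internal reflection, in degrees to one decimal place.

49.6°

sin θ_c = n_air / n = 1.000 / 1.313 = 0.7616.
θ_c = arcsin(0.7616) = 49.61°.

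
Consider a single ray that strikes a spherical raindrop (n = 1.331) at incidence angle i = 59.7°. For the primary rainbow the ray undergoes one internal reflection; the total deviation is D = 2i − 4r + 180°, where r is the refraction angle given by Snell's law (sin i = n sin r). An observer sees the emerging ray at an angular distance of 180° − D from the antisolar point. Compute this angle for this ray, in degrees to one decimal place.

42.4°

sin r = sin 59.7° / 1.331 = 0.8634/1.331 = 0.6487; r = 40.44°.
D = 2·59.7° − 4·40.44° + 180° = 119.40° − 161.77° + 180° = 137.63°.
Angle from antisolar point = 180° − D = 42.37°.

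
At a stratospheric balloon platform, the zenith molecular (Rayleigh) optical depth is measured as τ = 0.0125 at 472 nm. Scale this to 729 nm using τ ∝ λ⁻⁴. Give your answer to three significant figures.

τ(729 nm) = τ(472 nm) × (472/729)⁴ = 0.0125 × (0.6475)⁴ = 0.0125 × 0.1757 = 0.0022.

0.00220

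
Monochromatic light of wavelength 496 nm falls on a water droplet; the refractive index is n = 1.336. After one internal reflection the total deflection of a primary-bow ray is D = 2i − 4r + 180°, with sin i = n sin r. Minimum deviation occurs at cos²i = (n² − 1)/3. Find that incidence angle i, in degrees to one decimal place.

59.2°

cos²i = (1.336² − 1)/3 = (1.78490 − 1)/3 = 0.26163.
cos i = 0.51150, so i = 59.236°.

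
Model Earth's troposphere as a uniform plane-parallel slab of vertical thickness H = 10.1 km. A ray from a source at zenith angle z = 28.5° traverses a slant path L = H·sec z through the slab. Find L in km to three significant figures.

sec z = 1/cos 28.5° = 1.1379.
L = 10.1 × 1.1379 = 11.493 km.

11.5 km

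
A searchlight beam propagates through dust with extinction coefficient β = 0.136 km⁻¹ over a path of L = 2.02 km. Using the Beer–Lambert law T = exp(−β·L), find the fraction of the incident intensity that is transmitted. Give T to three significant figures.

τ = β·L = 0.136 × 2.02 = 0.2747.
T = exp(−0.2747) = 0.7598.

0.760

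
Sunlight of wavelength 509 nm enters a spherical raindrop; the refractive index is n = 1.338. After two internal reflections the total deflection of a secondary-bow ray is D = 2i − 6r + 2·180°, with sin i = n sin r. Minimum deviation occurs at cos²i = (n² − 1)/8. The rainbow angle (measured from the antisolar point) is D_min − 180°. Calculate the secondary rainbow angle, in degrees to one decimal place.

cos²i = (1.79024 − 1)/8 = 0.09878; i = arccos(0.31429) = 71.682°.
sin r = sin 71.682°/1.338 = 0.70951; r = 45.195°.
D_min = 2·71.682° − 6·45.195° + 360° = 232.193°.
Rainbow angle = D_min − 180° = 52.193°.

52.2°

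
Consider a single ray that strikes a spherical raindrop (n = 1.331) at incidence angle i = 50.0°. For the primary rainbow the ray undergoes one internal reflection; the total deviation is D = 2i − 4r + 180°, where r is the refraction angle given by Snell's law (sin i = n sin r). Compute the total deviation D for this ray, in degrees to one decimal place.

sin r = sin 50.0° / 1.331 = 0.7660/1.331 = 0.5755; r = 35.14°.
D = 2·50.0° − 4·35.14° + 180° = 100.00° − 140.55° + 180° = 139.45°.

139.5°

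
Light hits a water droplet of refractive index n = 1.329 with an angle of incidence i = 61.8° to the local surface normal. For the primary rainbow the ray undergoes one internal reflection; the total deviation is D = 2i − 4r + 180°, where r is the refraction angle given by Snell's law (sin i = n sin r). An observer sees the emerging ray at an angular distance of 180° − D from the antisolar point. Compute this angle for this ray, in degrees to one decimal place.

42.6°

sin r = sin 61.8° / 1.329 = 0.8813/1.329 = 0.6631; r = 41.54°.
D = 2·61.8° − 4·41.54° + 180° = 123.60° − 166.16° + 180° = 137.44°.
Angle from antisolar point = 180° − D = 42.56°.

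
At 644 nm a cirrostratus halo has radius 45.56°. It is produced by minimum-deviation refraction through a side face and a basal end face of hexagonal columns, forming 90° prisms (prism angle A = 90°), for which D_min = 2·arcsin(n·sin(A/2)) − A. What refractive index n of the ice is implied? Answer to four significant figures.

1.309

Rearranging: n = sin((D_min + A)/2) / sin(A/2).
(D_min + A)/2 = (45.56° + 90°)/2 = 67.780°.
n = sin 67.780° / sin 45° = 0.9257 / 0.7071 = 1.3092.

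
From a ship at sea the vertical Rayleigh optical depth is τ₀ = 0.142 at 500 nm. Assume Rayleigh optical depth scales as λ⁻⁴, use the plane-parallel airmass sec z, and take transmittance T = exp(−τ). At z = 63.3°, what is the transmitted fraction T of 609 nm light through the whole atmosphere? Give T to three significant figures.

0.866

sec 63.3° = 2.2256.
τ = 0.142 × (500/609)⁴ × 2.2256 = 0.142 × 0.4544 × 2.2256 = 0.1436.
T = exp(−0.1436) = 0.8662.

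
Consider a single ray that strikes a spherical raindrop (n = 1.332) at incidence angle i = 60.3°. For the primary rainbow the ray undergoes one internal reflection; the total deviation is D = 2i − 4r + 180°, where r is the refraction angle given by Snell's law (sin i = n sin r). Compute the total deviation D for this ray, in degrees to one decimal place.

137.8°

sin r = sin 60.3° / 1.332 = 0.8686/1.332 = 0.6521; r = 40.70°.
D = 2·60.3° − 4·40.70° + 180° = 120.60° − 162.81° + 180° = 137.79°.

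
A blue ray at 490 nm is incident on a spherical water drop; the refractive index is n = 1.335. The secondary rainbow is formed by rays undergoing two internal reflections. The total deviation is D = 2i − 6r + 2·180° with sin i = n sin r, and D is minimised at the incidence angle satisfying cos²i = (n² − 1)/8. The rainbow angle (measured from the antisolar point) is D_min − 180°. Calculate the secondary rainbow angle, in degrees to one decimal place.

51.4°

cos²i = (1.78222 − 1)/8 = 0.09778; i = arccos(0.31269) = 71.778°.
sin r = sin 71.778°/1.335 = 0.71150; r = 45.357°.
D_min = 2·71.778° − 6·45.357° + 360° = 231.414°.
Rainbow angle = D_min − 180° = 51.414°.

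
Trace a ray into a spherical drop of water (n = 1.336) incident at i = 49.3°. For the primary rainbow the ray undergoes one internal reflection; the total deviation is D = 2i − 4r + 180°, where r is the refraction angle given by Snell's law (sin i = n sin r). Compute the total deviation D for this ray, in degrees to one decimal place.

sin r = sin 49.3° / 1.336 = 0.7581/1.336 = 0.5675; r = 34.57°.
D = 2·49.3° − 4·34.57° + 180° = 98.60° − 138.29° + 180° = 140.31°.

140.3°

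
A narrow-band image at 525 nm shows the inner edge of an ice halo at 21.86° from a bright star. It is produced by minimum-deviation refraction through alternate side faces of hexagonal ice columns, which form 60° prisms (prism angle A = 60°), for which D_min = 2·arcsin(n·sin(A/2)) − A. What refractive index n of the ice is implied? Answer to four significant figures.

1.310

Rearranging: n = sin((D_min + A)/2) / sin(A/2).
(D_min + A)/2 = (21.86° + 60°)/2 = 40.930°.
n = sin 40.930° / sin 30° = 0.6551 / 0.5000 = 1.3103.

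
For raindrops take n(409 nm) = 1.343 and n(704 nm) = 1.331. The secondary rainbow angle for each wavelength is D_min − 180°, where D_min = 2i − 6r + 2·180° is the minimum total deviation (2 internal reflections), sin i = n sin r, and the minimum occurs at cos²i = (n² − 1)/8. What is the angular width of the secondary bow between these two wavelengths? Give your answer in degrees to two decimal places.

3.11°

At 409 nm (n = 1.343): cos²i = 0.10046 → i = 71.522°, r = 44.928°, D_min = 233.478°, rainbow angle = 53.478°.
At 704 nm (n = 1.331): cos²i = 0.09645 → i = 71.907°, r = 45.575°, D_min = 230.365°, rainbow angle = 50.365°.
Angular width = |53.478° − 50.365°| = 3.113°.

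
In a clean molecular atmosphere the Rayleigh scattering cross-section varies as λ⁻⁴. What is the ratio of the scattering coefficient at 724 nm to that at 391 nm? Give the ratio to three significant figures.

Rayleigh scattering ∝ λ⁻⁴, so the ratio of coefficients is the inverse fourth power of the wavelength ratio.
σ(724)/σ(391) = (391/724)⁴ = (0.5401)⁴ = 0.08507.

0.0851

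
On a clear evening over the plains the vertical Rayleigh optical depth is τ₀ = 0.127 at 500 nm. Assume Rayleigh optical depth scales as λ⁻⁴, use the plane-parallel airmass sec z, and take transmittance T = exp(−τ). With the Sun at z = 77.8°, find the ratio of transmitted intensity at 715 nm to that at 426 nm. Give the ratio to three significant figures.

2.71

Airmass: sec 77.8° = 4.7321.
τ(715 nm) = 0.127 × (500/715)⁴ × 4.7321 = 0.127 × 0.2391 × 4.7321 = 0.1437.
τ(426 nm) = 0.127 × (500/426)⁴ × 4.7321 = 0.127 × 1.8978 × 4.7321 = 1.1405.
T(715)/T(426) = exp(τ_B − τ_A) = exp(0.9968) = 2.7095.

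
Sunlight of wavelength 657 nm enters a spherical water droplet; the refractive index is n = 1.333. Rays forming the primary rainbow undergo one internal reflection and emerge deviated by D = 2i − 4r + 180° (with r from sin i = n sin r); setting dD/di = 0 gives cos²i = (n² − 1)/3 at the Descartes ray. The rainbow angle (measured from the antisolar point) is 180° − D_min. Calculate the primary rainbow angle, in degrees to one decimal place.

42.1°

cos²i = (1.77689 − 1)/3 = 0.25896; i = arccos(0.50888) = 59.410°.
sin r = sin 59.410°/1.333 = 0.64579; r = 40.225°.
D_min = 2·59.410° − 4·40.225° + 180° = 137.922°.
Rainbow angle = 180° − D_min = 42.078°.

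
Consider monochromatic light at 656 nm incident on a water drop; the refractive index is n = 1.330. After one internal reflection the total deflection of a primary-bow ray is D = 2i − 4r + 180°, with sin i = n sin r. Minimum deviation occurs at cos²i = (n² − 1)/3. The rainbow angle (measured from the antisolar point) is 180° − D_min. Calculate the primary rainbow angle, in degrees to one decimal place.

cos²i = (1.76890 − 1)/3 = 0.25630; i = arccos(0.50626) = 59.585°.
sin r = sin 59.585°/1.330 = 0.64841; r = 40.422°.
D_min = 2·59.585° − 4·40.422° + 180° = 137.484°.
Rainbow angle = 180° − D_min = 42.516°.

42.5°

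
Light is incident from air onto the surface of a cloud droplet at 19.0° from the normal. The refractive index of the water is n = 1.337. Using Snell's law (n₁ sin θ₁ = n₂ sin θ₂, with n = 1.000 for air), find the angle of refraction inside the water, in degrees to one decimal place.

14.1°

Snell: sin θ_r = sin θ_i / n = sin 19.0° / 1.337 = 0.3256 / 1.337 = 0.2435.
θ_r = arcsin(0.2435) = 14.09°.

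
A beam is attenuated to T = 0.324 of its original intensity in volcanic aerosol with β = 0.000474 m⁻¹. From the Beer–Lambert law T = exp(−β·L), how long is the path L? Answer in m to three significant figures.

2380 m

Beer–Lambert: T = exp(−βL) ⇒ L = −ln(T)/β = −ln(0.324)/0.000474 = 1.1270/0.000474 = 2378 m.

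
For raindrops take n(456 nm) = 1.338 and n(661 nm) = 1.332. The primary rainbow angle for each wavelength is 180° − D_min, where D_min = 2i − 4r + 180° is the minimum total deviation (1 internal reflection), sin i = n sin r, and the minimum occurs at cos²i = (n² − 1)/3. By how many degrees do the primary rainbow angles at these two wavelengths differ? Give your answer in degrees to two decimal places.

At 456 nm (n = 1.338): cos²i = 0.26341 → i = 59.120°, r = 39.899°, D_min = 138.643°, rainbow angle = 41.357°.
At 661 nm (n = 1.332): cos²i = 0.25807 → i = 59.469°, r = 40.290°, D_min = 137.776°, rainbow angle = 42.224°.
Angular width = |41.357° − 42.224°| = 0.867°.

0.87°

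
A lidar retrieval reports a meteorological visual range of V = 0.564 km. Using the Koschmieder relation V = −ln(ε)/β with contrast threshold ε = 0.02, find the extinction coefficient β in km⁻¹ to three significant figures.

β = −ln(0.02) / V = 3.912 / 0.564 = 6.9362 km⁻¹.

6.94 km⁻¹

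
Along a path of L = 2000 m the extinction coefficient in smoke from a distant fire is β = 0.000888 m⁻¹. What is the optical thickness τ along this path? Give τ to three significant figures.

τ = β·L = 0.000888 × 2000 = 1.7760.

1.78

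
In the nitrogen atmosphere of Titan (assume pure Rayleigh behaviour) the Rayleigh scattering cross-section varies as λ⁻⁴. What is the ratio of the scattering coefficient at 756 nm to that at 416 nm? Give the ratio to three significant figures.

Rayleigh scattering ∝ λ⁻⁴, so the ratio of coefficients is the inverse fourth power of the wavelength ratio.
σ(756)/σ(416) = (416/756)⁴ = (0.5503)⁴ = 0.09168.

0.0917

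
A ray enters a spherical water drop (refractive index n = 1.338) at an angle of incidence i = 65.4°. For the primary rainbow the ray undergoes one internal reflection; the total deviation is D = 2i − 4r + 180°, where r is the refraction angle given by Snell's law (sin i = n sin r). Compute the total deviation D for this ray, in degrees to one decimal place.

sin r = sin 65.4° / 1.338 = 0.9092/1.338 = 0.6795; r = 42.81°.
D = 2·65.4° − 4·42.81° + 180° = 130.80° − 171.23° + 180° = 139.57°.

139.6°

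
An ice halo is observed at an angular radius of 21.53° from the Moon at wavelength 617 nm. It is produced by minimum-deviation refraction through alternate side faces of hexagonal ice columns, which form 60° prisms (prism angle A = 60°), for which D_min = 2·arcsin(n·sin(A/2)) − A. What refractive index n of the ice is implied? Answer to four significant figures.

1.306

Rearranging: n = sin((D_min + A)/2) / sin(A/2).
(D_min + A)/2 = (21.53° + 60°)/2 = 40.765°.
n = sin 40.765° / sin 30° = 0.6530 / 0.5000 = 1.3059.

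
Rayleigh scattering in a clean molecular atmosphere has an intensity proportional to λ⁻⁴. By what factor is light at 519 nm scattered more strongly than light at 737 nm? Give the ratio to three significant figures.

Rayleigh scattering ∝ λ⁻⁴, so the ratio of coefficients is the inverse fourth power of the wavelength ratio.
σ(519)/σ(737) = (737/519)⁴ = (1.4200)⁴ = 4.066.

4.07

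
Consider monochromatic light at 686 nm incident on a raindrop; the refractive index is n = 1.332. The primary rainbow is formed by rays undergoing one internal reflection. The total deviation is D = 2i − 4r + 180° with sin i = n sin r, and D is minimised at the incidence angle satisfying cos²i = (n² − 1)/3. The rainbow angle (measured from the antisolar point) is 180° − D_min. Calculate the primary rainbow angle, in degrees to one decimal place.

42.2°

cos²i = (1.77422 − 1)/3 = 0.25807; i = arccos(0.50801) = 59.469°.
sin r = sin 59.469°/1.332 = 0.64666; r = 40.290°.
D_min = 2·59.469° − 4·40.290° + 180° = 137.776°.
Rainbow angle = 180° − D_min = 42.224°.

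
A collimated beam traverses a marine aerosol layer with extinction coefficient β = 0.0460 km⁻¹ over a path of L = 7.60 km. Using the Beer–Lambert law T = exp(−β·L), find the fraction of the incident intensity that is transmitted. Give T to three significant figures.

0.705

τ = β·L = 0.0460 × 7.60 = 0.3496.
T = exp(−0.3496) = 0.7050.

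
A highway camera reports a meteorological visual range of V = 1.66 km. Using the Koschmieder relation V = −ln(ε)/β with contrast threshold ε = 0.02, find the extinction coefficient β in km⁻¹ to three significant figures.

β = −ln(0.02) / V = 3.912 / 1.66 = 2.3566 km⁻¹.

2.36 km⁻¹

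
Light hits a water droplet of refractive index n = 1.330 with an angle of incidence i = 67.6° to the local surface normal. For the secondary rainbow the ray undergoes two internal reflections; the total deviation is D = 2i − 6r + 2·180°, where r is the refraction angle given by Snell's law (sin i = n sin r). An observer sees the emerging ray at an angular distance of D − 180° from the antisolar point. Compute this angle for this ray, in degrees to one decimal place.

sin r = sin 67.6° / 1.330 = 0.9245/1.330 = 0.6951; r = 44.04°.
D = 2·67.6° − 6·44.04° + 2·180° = 135.20° − 264.23° + 360° = 230.97°.
Angle from antisolar point = D − 180° = 50.97°.

51.0°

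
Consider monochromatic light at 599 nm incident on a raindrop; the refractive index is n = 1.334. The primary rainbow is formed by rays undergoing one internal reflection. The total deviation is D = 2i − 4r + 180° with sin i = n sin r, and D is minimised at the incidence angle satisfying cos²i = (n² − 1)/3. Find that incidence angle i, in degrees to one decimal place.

59.4°

cos²i = (1.334² − 1)/3 = (1.77956 − 1)/3 = 0.25985.
cos i = 0.50976, so i = 59.352°.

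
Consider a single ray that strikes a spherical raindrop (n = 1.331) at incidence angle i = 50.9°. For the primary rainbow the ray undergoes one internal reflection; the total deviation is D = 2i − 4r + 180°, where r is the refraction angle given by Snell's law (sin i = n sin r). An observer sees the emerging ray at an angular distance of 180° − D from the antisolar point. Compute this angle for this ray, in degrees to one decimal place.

40.9°

sin r = sin 50.9° / 1.331 = 0.7760/1.331 = 0.5831; r = 35.67°.
D = 2·50.9° − 4·35.67° + 180° = 101.80° − 142.66° + 180° = 139.14°.
Angle from antisolar point = 180° − D = 40.86°.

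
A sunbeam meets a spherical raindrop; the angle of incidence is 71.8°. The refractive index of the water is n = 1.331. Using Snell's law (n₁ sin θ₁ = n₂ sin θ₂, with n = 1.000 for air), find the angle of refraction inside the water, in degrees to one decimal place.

45.5°

Snell: sin θ_r = sin θ_i / n = sin 71.8° / 1.331 = 0.9500 / 1.331 = 0.7137.
θ_r = arcsin(0.7137) = 45.54°.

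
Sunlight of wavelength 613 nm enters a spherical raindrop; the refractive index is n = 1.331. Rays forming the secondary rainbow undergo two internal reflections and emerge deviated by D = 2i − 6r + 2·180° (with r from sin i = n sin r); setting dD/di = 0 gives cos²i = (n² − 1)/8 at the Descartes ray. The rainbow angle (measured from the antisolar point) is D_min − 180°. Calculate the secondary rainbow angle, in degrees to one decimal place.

cos²i = (1.77156 − 1)/8 = 0.09645; i = arccos(0.31056) = 71.907°.
sin r = sin 71.907°/1.331 = 0.71417; r = 45.575°.
D_min = 2·71.907° − 6·45.575° + 360° = 230.365°.
Rainbow angle = D_min − 180° = 50.365°.

50.4°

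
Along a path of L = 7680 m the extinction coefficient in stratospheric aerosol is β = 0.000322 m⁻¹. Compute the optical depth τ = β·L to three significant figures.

τ = β·L = 0.000322 × 7680 = 2.4730.

2.47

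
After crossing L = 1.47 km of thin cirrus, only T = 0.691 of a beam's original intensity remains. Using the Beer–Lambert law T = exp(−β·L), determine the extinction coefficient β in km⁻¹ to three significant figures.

Beer–Lambert: T = exp(−βL) ⇒ β = −ln(T)/L = −ln(0.691)/1.47 = 0.3696/1.47 = 0.2514 km⁻¹.

0.251 km⁻¹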